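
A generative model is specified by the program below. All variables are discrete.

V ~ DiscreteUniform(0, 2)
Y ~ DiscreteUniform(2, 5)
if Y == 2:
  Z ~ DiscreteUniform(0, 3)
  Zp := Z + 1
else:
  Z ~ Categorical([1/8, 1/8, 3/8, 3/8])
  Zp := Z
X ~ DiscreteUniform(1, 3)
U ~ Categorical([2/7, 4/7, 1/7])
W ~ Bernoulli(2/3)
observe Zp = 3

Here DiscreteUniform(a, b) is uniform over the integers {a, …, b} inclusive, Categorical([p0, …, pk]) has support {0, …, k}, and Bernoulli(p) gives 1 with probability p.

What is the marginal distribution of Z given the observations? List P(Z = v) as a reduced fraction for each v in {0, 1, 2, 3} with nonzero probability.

P(Z=2) = 2/11, P(Z=3) = 9/11

Enumerate traces; 216 have nonzero weight after conditioning:
  (V=0, Y=2, Z=2, X=1, U=0, W=0) weight 1/1512
  (V=0, Y=2, Z=2, X=1, U=0, W=1) weight 1/756
  (V=0, Y=2, Z=2, X=1, U=1, W=0) weight 1/756
  (V=0, Y=2, Z=2, X=1, U=1, W=1) weight 1/378
  (V=0, Y=2, Z=2, X=1, U=2, W=0) weight 1/3024
  (V=0, Y=2, Z=2, X=1, U=2, W=1) weight 1/1512
  (V=0, Y=2, Z=2, X=2, U=0, W=0) weight 1/1512
  (V=0, Y=2, Z=2, X=2, U=0, W=1) weight 1/756
  (V=0, Y=3, Z=3, X=1, U=0, W=0) weight 1/1008
  … 207 more
Group by Z:
  weight(Z=2) = 1/16
  weight(Z=3) = 9/32
Total weight = 1/16 + 9/32 = 11/32
P(Z=2 | obs) = 1/16 / 11/32 = 2/11
P(Z=3 | obs) = 9/32 / 11/32 = 9/11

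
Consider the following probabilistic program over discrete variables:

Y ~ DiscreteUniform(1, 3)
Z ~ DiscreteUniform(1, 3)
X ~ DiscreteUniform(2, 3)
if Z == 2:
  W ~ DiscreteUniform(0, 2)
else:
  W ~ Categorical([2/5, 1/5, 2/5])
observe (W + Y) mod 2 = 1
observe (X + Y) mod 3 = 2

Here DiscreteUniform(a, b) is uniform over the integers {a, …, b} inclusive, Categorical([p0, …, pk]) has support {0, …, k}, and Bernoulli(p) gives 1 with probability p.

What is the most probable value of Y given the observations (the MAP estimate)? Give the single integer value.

argmax_v P(Y = v | obs) = 3

Enumerate traces; 9 have nonzero weight after conditioning:
  (Y=2, Z=1, X=3, W=1) weight 1/90
  (Y=2, Z=2, X=3, W=1) weight 1/54
  (Y=2, Z=3, X=3, W=1) weight 1/90
  (Y=3, Z=1, X=2, W=0) weight 1/45
  (Y=3, Z=1, X=2, W=2) weight 1/45
  (Y=3, Z=2, X=2, W=0) weight 1/54
  (Y=3, Z=2, X=2, W=2) weight 1/54
  (Y=3, Z=3, X=2, W=0) weight 1/45
  … 1 more
Group by Y:
  weight(Y=2) = 11/270
  weight(Y=3) = 17/135
Total weight = 11/270 + 17/135 = 1/6
P(Y=2 | obs) = 11/270 / 1/6 = 11/45
P(Y=3 | obs) = 17/135 / 1/6 = 34/45
argmax = 3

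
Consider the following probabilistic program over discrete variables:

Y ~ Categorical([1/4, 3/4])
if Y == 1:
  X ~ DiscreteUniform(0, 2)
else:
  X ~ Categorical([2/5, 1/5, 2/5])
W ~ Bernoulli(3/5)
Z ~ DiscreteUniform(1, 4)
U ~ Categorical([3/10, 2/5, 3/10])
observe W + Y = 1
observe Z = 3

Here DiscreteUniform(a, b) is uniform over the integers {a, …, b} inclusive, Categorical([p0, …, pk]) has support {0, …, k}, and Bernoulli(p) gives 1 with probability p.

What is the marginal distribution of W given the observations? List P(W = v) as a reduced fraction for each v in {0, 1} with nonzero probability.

Enumerate traces; 18 have nonzero weight after conditioning:
  (Y=0, X=0, W=1, Z=3, U=0) weight 9/2000
  (Y=0, X=0, W=1, Z=3, U=1) weight 3/500
  (Y=0, X=0, W=1, Z=3, U=2) weight 9/2000
  (Y=0, X=1, W=1, Z=3, U=0) weight 9/4000
  (Y=0, X=1, W=1, Z=3, U=1) weight 3/1000
  (Y=0, X=1, W=1, Z=3, U=2) weight 9/4000
  (Y=0, X=2, W=1, Z=3, U=0) weight 9/2000
  (Y=0, X=2, W=1, Z=3, U=1) weight 3/500
  (Y=1, X=0, W=0, Z=3, U=0) weight 3/400
  … 9 more
Group by W:
  weight(W=0) = 3/40
  weight(W=1) = 3/80
Total weight = 3/40 + 3/80 = 9/80
P(W=0 | obs) = 3/40 / 9/80 = 2/3
P(W=1 | obs) = 3/80 / 9/80 = 1/3

P(W=0) = 2/3, P(W=1) = 1/3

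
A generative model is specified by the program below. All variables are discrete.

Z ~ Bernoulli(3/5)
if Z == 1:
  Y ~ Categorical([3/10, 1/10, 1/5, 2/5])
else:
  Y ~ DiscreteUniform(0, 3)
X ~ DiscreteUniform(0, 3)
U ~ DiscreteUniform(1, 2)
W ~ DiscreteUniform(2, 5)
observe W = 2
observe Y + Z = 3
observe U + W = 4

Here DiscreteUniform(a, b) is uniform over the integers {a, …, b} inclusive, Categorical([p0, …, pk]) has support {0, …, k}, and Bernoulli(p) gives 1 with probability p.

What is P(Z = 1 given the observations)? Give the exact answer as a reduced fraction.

Enumerate traces; 8 have nonzero weight after conditioning:
  (Z=0, Y=3, X=0, U=2, W=2) weight 1/320
  (Z=0, Y=3, X=1, U=2, W=2) weight 1/320
  (Z=0, Y=3, X=2, U=2, W=2) weight 1/320
  (Z=0, Y=3, X=3, U=2, W=2) weight 1/320
  (Z=1, Y=2, X=0, U=2, W=2) weight 3/800
  (Z=1, Y=2, X=1, U=2, W=2) weight 3/800
  (Z=1, Y=2, X=2, U=2, W=2) weight 3/800
  (Z=1, Y=2, X=3, U=2, W=2) weight 3/800
Group by Z:
  weight(Z=0) = 1/80
  weight(Z=1) = 3/200
Total weight = 1/80 + 3/200 = 11/400
P(Z=0 | obs) = 1/80 / 11/400 = 5/11
P(Z=1 | obs) = 3/200 / 11/400 = 6/11

P(Z = 1 | obs) = 6/11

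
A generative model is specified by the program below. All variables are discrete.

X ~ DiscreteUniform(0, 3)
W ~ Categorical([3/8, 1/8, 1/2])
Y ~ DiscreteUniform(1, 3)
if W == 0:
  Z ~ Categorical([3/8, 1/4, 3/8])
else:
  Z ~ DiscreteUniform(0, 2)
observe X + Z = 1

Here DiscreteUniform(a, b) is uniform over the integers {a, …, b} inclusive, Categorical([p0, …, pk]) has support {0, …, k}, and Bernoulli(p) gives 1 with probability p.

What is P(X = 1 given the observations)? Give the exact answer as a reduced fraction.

Enumerate traces; 18 have nonzero weight after conditioning:
  (X=0, W=0, Y=1, Z=1) weight 1/128
  (X=0, W=0, Y=2, Z=1) weight 1/128
  (X=0, W=0, Y=3, Z=1) weight 1/128
  (X=0, W=1, Y=1, Z=1) weight 1/288
  (X=0, W=1, Y=2, Z=1) weight 1/288
  (X=0, W=1, Y=3, Z=1) weight 1/288
  (X=0, W=2, Y=1, Z=1) weight 1/72
  (X=0, W=2, Y=2, Z=1) weight 1/72
  (X=1, W=0, Y=1, Z=0) weight 3/256
  … 9 more
Group by X:
  weight(X=0) = 29/384
  weight(X=1) = 67/768
Total weight = 29/384 + 67/768 = 125/768
P(X=0 | obs) = 29/384 / 125/768 = 58/125
P(X=1 | obs) = 67/768 / 125/768 = 67/125

P(X = 1 | obs) = 67/125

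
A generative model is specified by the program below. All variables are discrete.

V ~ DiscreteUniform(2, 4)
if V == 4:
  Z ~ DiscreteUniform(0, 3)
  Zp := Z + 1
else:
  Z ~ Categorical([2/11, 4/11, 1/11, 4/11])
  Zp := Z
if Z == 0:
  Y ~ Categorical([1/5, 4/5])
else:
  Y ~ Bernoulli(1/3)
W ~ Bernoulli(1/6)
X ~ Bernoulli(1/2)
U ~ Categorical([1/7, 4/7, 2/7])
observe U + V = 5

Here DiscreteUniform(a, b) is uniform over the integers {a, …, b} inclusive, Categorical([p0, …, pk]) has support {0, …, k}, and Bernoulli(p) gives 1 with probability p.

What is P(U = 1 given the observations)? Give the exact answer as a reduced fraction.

Enumerate traces; 64 have nonzero weight after conditioning:
  (V=3, Z=0, Y=0, W=0, X=0, U=2) weight 1/693
  (V=3, Z=0, Y=0, W=0, X=1, U=2) weight 1/693
  (V=3, Z=0, Y=0, W=1, X=0, U=2) weight 1/3465
  (V=3, Z=0, Y=0, W=1, X=1, U=2) weight 1/3465
  (V=3, Z=0, Y=1, W=0, X=0, U=2) weight 4/693
  (V=3, Z=0, Y=1, W=0, X=1, U=2) weight 4/693
  (V=3, Z=0, Y=1, W=1, X=0, U=2) weight 4/3465
  (V=3, Z=0, Y=1, W=1, X=1, U=2) weight 4/3465
  (V=4, Z=0, Y=0, W=0, X=0, U=1) weight 1/252
  … 55 more
Group by U:
  weight(U=1) = 4/21
  weight(U=2) = 2/21
Total weight = 4/21 + 2/21 = 2/7
P(U=1 | obs) = 4/21 / 2/7 = 2/3
P(U=2 | obs) = 2/21 / 2/7 = 1/3

P(U = 1 | obs) = 2/3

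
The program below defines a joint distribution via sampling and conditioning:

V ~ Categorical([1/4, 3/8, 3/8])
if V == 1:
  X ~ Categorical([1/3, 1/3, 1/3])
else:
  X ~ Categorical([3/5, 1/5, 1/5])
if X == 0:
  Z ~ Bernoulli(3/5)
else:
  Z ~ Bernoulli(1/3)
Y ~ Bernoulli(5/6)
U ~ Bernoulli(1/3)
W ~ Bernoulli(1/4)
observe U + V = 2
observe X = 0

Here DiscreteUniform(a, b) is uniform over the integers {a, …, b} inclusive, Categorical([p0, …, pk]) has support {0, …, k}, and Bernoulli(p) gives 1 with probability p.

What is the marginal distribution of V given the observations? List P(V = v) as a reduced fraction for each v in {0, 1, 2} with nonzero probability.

P(V=1) = 5/23, P(V=2) = 18/23

Enumerate traces; 16 have nonzero weight after conditioning:
  (V=1, X=0, Z=0, Y=0, U=1, W=0) weight 1/480
  (V=1, X=0, Z=0, Y=0, U=1, W=1) weight 1/1440
  (V=1, X=0, Z=0, Y=1, U=1, W=0) weight 1/96
  (V=1, X=0, Z=0, Y=1, U=1, W=1) weight 1/288
  (V=1, X=0, Z=1, Y=0, U=1, W=0) weight 1/320
  (V=1, X=0, Z=1, Y=0, U=1, W=1) weight 1/960
  (V=1, X=0, Z=1, Y=1, U=1, W=0) weight 1/64
  (V=1, X=0, Z=1, Y=1, U=1, W=1) weight 1/192
  (V=2, X=0, Z=0, Y=0, U=0, W=0) weight 3/400
  … 7 more
Group by V:
  weight(V=1) = 1/24
  weight(V=2) = 3/20
Total weight = 1/24 + 3/20 = 23/120
P(V=1 | obs) = 1/24 / 23/120 = 5/23
P(V=2 | obs) = 3/20 / 23/120 = 18/23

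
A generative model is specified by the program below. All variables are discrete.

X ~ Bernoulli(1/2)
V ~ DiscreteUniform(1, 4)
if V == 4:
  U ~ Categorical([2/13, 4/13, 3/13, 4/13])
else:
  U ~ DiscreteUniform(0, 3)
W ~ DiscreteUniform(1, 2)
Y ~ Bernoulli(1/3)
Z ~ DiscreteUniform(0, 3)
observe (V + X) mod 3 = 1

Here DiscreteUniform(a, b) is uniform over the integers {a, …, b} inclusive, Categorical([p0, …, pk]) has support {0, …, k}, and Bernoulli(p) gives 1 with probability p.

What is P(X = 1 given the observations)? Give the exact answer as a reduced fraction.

Enumerate traces; 192 have nonzero weight after conditioning:
  (X=0, V=1, U=0, W=1, Y=0, Z=0) weight 1/384
  (X=0, V=1, U=0, W=1, Y=0, Z=1) weight 1/384
  (X=0, V=1, U=0, W=1, Y=0, Z=2) weight 1/384
  (X=0, V=1, U=0, W=1, Y=0, Z=3) weight 1/384
  (X=0, V=1, U=0, W=1, Y=1, Z=0) weight 1/768
  (X=0, V=1, U=0, W=1, Y=1, Z=1) weight 1/768
  (X=0, V=1, U=0, W=1, Y=1, Z=2) weight 1/768
  (X=0, V=1, U=0, W=1, Y=1, Z=3) weight 1/768
  (X=1, V=3, U=0, W=1, Y=0, Z=0) weight 1/384
  … 183 more
Group by X:
  weight(X=0) = 1/4
  weight(X=1) = 1/8
Total weight = 1/4 + 1/8 = 3/8
P(X=0 | obs) = 1/4 / 3/8 = 2/3
P(X=1 | obs) = 1/8 / 3/8 = 1/3

P(X = 1 | obs) = 1/3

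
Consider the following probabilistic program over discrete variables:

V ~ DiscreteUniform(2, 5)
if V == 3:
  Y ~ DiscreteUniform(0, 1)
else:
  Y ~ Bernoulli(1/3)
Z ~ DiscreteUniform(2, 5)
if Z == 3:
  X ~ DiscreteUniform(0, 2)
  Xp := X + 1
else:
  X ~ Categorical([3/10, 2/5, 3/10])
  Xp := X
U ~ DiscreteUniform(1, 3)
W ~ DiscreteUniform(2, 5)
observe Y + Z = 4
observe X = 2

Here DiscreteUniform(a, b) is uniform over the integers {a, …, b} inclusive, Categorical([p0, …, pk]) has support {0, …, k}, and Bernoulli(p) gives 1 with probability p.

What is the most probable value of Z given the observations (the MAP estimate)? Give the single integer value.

Enumerate traces; 96 have nonzero weight after conditioning:
  (V=2, Y=0, Z=4, X=2, U=1, W=2) weight 1/960
  (V=2, Y=0, Z=4, X=2, U=1, W=3) weight 1/960
  (V=2, Y=0, Z=4, X=2, U=1, W=4) weight 1/960
  (V=2, Y=0, Z=4, X=2, U=1, W=5) weight 1/960
  (V=2, Y=0, Z=4, X=2, U=2, W=2) weight 1/960
  (V=2, Y=0, Z=4, X=2, U=2, W=3) weight 1/960
  (V=2, Y=0, Z=4, X=2, U=2, W=4) weight 1/960
  (V=2, Y=0, Z=4, X=2, U=2, W=5) weight 1/960
  (V=2, Y=1, Z=3, X=2, U=1, W=2) weight 1/1728
  … 87 more
Group by Z:
  weight(Z=3) = 1/32
  weight(Z=4) = 3/64
Total weight = 1/32 + 3/64 = 5/64
P(Z=3 | obs) = 1/32 / 5/64 = 2/5
P(Z=4 | obs) = 3/64 / 5/64 = 3/5
argmax = 4

argmax_v P(Z = v | obs) = 4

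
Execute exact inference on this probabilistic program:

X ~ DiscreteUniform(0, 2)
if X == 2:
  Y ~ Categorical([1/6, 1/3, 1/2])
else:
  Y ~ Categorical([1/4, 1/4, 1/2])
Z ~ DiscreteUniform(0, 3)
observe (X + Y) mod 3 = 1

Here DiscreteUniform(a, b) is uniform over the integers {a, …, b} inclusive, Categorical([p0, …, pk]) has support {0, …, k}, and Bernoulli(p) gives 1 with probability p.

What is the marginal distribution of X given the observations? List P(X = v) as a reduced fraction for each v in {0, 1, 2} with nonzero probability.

P(X=0) = 1/4, P(X=1) = 1/4, P(X=2) = 1/2

Enumerate traces; 12 have nonzero weight after conditioning:
  (X=0, Y=1, Z=0) weight 1/48
  (X=0, Y=1, Z=1) weight 1/48
  (X=0, Y=1, Z=2) weight 1/48
  (X=0, Y=1, Z=3) weight 1/48
  (X=1, Y=0, Z=0) weight 1/48
  (X=1, Y=0, Z=1) weight 1/48
  (X=1, Y=0, Z=2) weight 1/48
  (X=1, Y=0, Z=3) weight 1/48
  (X=2, Y=2, Z=0) weight 1/24
  … 3 more
Group by X:
  weight(X=0) = 1/12
  weight(X=1) = 1/12
  weight(X=2) = 1/6
Total weight = 1/12 + 1/12 + 1/6 = 1/3
P(X=0 | obs) = 1/12 / 1/3 = 1/4
P(X=1 | obs) = 1/12 / 1/3 = 1/4
P(X=2 | obs) = 1/6 / 1/3 = 1/2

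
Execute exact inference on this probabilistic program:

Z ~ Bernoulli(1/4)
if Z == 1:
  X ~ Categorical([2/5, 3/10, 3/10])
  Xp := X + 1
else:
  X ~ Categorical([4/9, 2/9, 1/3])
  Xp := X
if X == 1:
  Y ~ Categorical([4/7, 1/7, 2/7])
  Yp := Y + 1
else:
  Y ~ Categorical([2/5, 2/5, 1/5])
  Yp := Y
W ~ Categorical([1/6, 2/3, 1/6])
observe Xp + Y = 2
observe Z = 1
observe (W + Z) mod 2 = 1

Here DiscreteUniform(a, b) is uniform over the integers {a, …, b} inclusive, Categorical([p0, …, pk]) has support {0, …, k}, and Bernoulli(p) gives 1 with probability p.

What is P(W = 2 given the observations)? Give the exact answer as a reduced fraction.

Enumerate traces; 4 have nonzero weight after conditioning:
  (Z=1, X=0, Y=1, W=0) weight 1/150
  (Z=1, X=0, Y=1, W=2) weight 1/150
  (Z=1, X=1, Y=0, W=0) weight 1/140
  (Z=1, X=1, Y=0, W=2) weight 1/140
Group by W:
  weight(W=0) = 29/2100
  weight(W=2) = 29/2100
Total weight = 29/2100 + 29/2100 = 29/1050
P(W=0 | obs) = 29/2100 / 29/1050 = 1/2
P(W=2 | obs) = 29/2100 / 29/1050 = 1/2

P(W = 2 | obs) = 1/2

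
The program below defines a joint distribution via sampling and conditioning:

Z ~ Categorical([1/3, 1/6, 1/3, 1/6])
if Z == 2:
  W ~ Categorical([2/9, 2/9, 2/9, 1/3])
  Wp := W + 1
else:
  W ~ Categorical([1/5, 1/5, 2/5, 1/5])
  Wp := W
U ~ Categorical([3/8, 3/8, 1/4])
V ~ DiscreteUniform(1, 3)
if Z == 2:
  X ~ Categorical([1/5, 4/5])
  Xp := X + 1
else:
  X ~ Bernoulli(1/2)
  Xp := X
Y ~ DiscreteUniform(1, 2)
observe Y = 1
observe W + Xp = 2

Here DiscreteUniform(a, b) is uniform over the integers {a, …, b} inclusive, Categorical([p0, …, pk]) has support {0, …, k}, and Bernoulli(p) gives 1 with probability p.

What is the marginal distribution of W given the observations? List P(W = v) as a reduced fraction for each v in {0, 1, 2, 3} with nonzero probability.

P(W=0) = 8/37, P(W=1) = 11/37, P(W=2) = 18/37

Enumerate traces; 72 have nonzero weight after conditioning:
  (Z=0, W=1, U=0, V=1, X=1, Y=1) weight 1/480
  (Z=0, W=1, U=0, V=2, X=1, Y=1) weight 1/480
  (Z=0, W=1, U=0, V=3, X=1, Y=1) weight 1/480
  (Z=0, W=1, U=1, V=1, X=1, Y=1) weight 1/480
  (Z=0, W=1, U=1, V=2, X=1, Y=1) weight 1/480
  (Z=0, W=1, U=1, V=3, X=1, Y=1) weight 1/480
  (Z=0, W=1, U=2, V=1, X=1, Y=1) weight 1/720
  (Z=0, W=1, U=2, V=2, X=1, Y=1) weight 1/720
  (Z=0, W=2, U=0, V=1, X=0, Y=1) weight 1/240
  (Z=2, W=0, U=0, V=1, X=1, Y=1) weight 1/270
  … 62 more
Group by W:
  weight(W=0) = 4/135
  weight(W=1) = 11/270
  weight(W=2) = 1/15
Total weight = 4/135 + 11/270 + 1/15 = 37/270
P(W=0 | obs) = 4/135 / 37/270 = 8/37
P(W=1 | obs) = 11/270 / 37/270 = 11/37
P(W=2 | obs) = 1/15 / 37/270 = 18/37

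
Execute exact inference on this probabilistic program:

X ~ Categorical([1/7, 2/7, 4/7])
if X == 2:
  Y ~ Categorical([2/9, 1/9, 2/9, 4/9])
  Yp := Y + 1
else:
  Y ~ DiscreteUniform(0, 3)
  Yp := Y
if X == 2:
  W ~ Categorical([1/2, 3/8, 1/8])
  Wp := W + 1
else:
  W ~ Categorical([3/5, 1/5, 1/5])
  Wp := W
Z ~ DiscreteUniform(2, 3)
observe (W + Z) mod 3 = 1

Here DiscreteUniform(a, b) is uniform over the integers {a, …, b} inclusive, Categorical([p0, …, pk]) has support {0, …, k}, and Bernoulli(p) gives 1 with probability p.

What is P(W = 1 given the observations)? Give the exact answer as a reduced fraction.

P(W = 1 | obs) = 21/32

Enumerate traces; 24 have nonzero weight after conditioning:
  (X=0, Y=0, W=1, Z=3) weight 1/280
  (X=0, Y=0, W=2, Z=2) weight 1/280
  (X=0, Y=1, W=1, Z=3) weight 1/280
  (X=0, Y=1, W=2, Z=2) weight 1/280
  (X=0, Y=2, W=1, Z=3) weight 1/280
  (X=0, Y=2, W=2, Z=2) weight 1/280
  (X=0, Y=3, W=1, Z=3) weight 1/280
  (X=0, Y=3, W=2, Z=2) weight 1/280
  … 16 more
Group by W:
  weight(W=1) = 3/20
  weight(W=2) = 11/140
Total weight = 3/20 + 11/140 = 8/35
P(W=1 | obs) = 3/20 / 8/35 = 21/32
P(W=2 | obs) = 11/140 / 8/35 = 11/32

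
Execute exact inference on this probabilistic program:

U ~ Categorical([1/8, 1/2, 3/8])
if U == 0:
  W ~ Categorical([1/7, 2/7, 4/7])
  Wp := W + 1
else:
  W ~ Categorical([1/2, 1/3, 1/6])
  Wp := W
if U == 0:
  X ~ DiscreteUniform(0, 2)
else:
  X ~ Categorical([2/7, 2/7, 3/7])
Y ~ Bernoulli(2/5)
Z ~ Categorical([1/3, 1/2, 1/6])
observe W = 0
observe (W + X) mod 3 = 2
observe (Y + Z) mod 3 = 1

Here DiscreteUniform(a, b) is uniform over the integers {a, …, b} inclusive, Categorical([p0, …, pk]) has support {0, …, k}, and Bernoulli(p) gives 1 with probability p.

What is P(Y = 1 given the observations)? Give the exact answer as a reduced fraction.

Enumerate traces; 6 have nonzero weight after conditioning:
  (U=0, W=0, X=2, Y=0, Z=1) weight 1/560
  (U=0, W=0, X=2, Y=1, Z=0) weight 1/1260
  (U=1, W=0, X=2, Y=0, Z=1) weight 9/280
  (U=1, W=0, X=2, Y=1, Z=0) weight 1/70
  (U=2, W=0, X=2, Y=0, Z=1) weight 27/1120
  (U=2, W=0, X=2, Y=1, Z=0) weight 3/280
Group by Y:
  weight(Y=0) = 13/224
  weight(Y=1) = 13/504
Total weight = 13/224 + 13/504 = 169/2016
P(Y=0 | obs) = 13/224 / 169/2016 = 9/13
P(Y=1 | obs) = 13/504 / 169/2016 = 4/13

P(Y = 1 | obs) = 4/13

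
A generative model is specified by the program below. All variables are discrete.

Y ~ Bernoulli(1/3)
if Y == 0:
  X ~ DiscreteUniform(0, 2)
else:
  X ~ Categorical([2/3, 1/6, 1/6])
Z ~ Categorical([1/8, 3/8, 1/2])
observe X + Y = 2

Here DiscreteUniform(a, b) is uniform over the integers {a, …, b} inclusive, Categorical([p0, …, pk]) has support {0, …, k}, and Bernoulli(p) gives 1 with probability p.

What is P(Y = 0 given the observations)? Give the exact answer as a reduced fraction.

Enumerate traces; 6 have nonzero weight after conditioning:
  (Y=0, X=2, Z=0) weight 1/36
  (Y=0, X=2, Z=1) weight 1/12
  (Y=0, X=2, Z=2) weight 1/9
  (Y=1, X=1, Z=0) weight 1/144
  (Y=1, X=1, Z=1) weight 1/48
  (Y=1, X=1, Z=2) weight 1/36
Group by Y:
  weight(Y=0) = 2/9
  weight(Y=1) = 1/18
Total weight = 2/9 + 1/18 = 5/18
P(Y=0 | obs) = 2/9 / 5/18 = 4/5
P(Y=1 | obs) = 1/18 / 5/18 = 1/5

P(Y = 0 | obs) = 4/5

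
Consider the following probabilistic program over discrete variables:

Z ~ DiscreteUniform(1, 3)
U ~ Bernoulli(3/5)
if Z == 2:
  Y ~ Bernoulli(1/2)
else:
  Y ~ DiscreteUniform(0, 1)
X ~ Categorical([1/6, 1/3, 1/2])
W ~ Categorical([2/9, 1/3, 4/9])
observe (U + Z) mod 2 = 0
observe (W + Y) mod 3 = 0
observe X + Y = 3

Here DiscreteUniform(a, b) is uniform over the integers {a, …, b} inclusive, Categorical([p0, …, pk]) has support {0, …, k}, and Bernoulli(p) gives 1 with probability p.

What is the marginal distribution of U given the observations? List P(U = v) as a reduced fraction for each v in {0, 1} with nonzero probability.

P(U=0) = 1/4, P(U=1) = 3/4

Enumerate traces; 3 have nonzero weight after conditioning:
  (Z=1, U=1, Y=1, X=2, W=2) weight 1/45
  (Z=2, U=0, Y=1, X=2, W=2) weight 2/135
  (Z=3, U=1, Y=1, X=2, W=2) weight 1/45
Group by U:
  weight(U=0) = 2/135
  weight(U=1) = 2/45
Total weight = 2/135 + 2/45 = 8/135
P(U=0 | obs) = 2/135 / 8/135 = 1/4
P(U=1 | obs) = 2/45 / 8/135 = 3/4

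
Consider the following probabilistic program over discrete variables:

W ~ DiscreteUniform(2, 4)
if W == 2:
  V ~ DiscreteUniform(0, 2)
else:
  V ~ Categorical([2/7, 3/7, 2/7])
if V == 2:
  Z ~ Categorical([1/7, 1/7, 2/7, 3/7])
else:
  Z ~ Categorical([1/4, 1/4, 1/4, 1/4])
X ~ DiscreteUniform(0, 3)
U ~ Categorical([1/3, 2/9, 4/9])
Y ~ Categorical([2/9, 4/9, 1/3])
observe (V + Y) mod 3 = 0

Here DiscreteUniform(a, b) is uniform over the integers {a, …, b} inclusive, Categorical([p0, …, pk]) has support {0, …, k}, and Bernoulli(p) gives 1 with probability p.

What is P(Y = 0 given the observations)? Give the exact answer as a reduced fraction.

Enumerate traces; 432 have nonzero weight after conditioning:
  (W=2, V=0, Z=0, X=0, U=0, Y=0) weight 1/1944
  (W=2, V=0, Z=0, X=0, U=1, Y=0) weight 1/2916
  (W=2, V=0, Z=0, X=0, U=2, Y=0) weight 1/1458
  (W=2, V=0, Z=0, X=1, U=0, Y=0) weight 1/1944
  (W=2, V=0, Z=0, X=1, U=1, Y=0) weight 1/2916
  (W=2, V=0, Z=0, X=1, U=2, Y=0) weight 1/1458
  (W=2, V=0, Z=0, X=2, U=0, Y=0) weight 1/1944
  (W=2, V=0, Z=0, X=2, U=1, Y=0) weight 1/2916
  (W=2, V=1, Z=0, X=0, U=0, Y=2) weight 1/1296
  (W=2, V=2, Z=0, X=0, U=0, Y=1) weight 1/1701
  … 422 more
Group by Y:
  weight(Y=0) = 38/567
  weight(Y=1) = 76/567
  weight(Y=2) = 25/189
Total weight = 38/567 + 76/567 + 25/189 = 1/3
P(Y=0 | obs) = 38/567 / 1/3 = 38/189
P(Y=1 | obs) = 76/567 / 1/3 = 76/189
P(Y=2 | obs) = 25/189 / 1/3 = 25/63

P(Y = 0 | obs) = 38/189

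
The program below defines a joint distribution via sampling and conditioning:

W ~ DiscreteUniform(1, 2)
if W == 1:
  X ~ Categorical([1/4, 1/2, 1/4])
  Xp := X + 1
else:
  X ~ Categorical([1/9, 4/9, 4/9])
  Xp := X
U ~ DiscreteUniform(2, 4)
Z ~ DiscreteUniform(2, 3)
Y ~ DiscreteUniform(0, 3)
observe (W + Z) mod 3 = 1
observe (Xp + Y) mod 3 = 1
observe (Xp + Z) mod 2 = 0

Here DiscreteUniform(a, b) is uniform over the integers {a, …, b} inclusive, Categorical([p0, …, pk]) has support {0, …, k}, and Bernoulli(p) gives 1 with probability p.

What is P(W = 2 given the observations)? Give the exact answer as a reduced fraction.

Enumerate traces; 15 have nonzero weight after conditioning:
  (W=1, X=0, U=2, Z=3, Y=0) weight 1/192
  (W=1, X=0, U=2, Z=3, Y=3) weight 1/192
  (W=1, X=0, U=3, Z=3, Y=0) weight 1/192
  (W=1, X=0, U=3, Z=3, Y=3) weight 1/192
  (W=1, X=0, U=4, Z=3, Y=0) weight 1/192
  (W=1, X=0, U=4, Z=3, Y=3) weight 1/192
  (W=1, X=2, U=2, Z=3, Y=1) weight 1/192
  (W=1, X=2, U=3, Z=3, Y=1) weight 1/192
  (W=2, X=0, U=2, Z=2, Y=1) weight 1/432
  … 6 more
Group by W:
  weight(W=1) = 3/64
  weight(W=2) = 5/144
Total weight = 3/64 + 5/144 = 47/576
P(W=1 | obs) = 3/64 / 47/576 = 27/47
P(W=2 | obs) = 5/144 / 47/576 = 20/47

P(W = 2 | obs) = 20/47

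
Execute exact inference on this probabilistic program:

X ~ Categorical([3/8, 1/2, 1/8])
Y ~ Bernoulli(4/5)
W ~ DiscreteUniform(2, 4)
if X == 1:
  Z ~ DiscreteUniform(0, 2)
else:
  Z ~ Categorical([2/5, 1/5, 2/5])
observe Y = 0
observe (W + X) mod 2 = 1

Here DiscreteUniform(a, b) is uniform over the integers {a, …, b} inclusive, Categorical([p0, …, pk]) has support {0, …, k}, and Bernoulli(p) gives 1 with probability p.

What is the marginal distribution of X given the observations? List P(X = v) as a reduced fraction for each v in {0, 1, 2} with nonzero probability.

Enumerate traces; 12 have nonzero weight after conditioning:
  (X=0, Y=0, W=3, Z=0) weight 1/100
  (X=0, Y=0, W=3, Z=1) weight 1/200
  (X=0, Y=0, W=3, Z=2) weight 1/100
  (X=1, Y=0, W=2, Z=0) weight 1/90
  (X=1, Y=0, W=2, Z=1) weight 1/90
  (X=1, Y=0, W=2, Z=2) weight 1/90
  (X=1, Y=0, W=4, Z=0) weight 1/90
  (X=1, Y=0, W=4, Z=1) weight 1/90
  (X=2, Y=0, W=3, Z=0) weight 1/300
  … 3 more
Group by X:
  weight(X=0) = 1/40
  weight(X=1) = 1/15
  weight(X=2) = 1/120
Total weight = 1/40 + 1/15 + 1/120 = 1/10
P(X=0 | obs) = 1/40 / 1/10 = 1/4
P(X=1 | obs) = 1/15 / 1/10 = 2/3
P(X=2 | obs) = 1/120 / 1/10 = 1/12

P(X=0) = 1/4, P(X=1) = 2/3, P(X=2) = 1/12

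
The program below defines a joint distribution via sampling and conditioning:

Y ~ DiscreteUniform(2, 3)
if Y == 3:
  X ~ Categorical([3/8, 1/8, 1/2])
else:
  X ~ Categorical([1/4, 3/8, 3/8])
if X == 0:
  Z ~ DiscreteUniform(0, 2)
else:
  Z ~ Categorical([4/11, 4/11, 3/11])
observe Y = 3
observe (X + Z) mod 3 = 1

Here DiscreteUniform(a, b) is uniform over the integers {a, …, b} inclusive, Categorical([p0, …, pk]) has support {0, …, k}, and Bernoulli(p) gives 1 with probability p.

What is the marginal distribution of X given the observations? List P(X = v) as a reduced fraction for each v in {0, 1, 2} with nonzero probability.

P(X=0) = 11/27, P(X=1) = 4/27, P(X=2) = 4/9

Enumerate traces; 3 have nonzero weight after conditioning:
  (Y=3, X=0, Z=1) weight 1/16
  (Y=3, X=1, Z=0) weight 1/44
  (Y=3, X=2, Z=2) weight 3/44
Group by X:
  weight(X=0) = 1/16
  weight(X=1) = 1/44
  weight(X=2) = 3/44
Total weight = 1/16 + 1/44 + 3/44 = 27/176
P(X=0 | obs) = 1/16 / 27/176 = 11/27
P(X=1 | obs) = 1/44 / 27/176 = 4/27
P(X=2 | obs) = 3/44 / 27/176 = 4/9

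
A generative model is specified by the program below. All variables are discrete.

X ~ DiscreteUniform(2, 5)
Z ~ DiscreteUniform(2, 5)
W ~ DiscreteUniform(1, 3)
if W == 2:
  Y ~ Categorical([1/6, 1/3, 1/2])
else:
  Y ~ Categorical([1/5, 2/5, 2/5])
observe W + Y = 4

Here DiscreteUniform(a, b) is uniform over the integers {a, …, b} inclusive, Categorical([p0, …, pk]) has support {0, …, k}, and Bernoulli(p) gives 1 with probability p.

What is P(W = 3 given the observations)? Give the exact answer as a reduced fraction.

P(W = 3 | obs) = 4/9

Enumerate traces; 32 have nonzero weight after conditioning:
  (X=2, Z=2, W=2, Y=2) weight 1/96
  (X=2, Z=2, W=3, Y=1) weight 1/120
  (X=2, Z=3, W=2, Y=2) weight 1/96
  (X=2, Z=3, W=3, Y=1) weight 1/120
  (X=2, Z=4, W=2, Y=2) weight 1/96
  (X=2, Z=4, W=3, Y=1) weight 1/120
  (X=2, Z=5, W=2, Y=2) weight 1/96
  (X=2, Z=5, W=3, Y=1) weight 1/120
  … 24 more
Group by W:
  weight(W=2) = 1/6
  weight(W=3) = 2/15
Total weight = 1/6 + 2/15 = 3/10
P(W=2 | obs) = 1/6 / 3/10 = 5/9
P(W=3 | obs) = 2/15 / 3/10 = 4/9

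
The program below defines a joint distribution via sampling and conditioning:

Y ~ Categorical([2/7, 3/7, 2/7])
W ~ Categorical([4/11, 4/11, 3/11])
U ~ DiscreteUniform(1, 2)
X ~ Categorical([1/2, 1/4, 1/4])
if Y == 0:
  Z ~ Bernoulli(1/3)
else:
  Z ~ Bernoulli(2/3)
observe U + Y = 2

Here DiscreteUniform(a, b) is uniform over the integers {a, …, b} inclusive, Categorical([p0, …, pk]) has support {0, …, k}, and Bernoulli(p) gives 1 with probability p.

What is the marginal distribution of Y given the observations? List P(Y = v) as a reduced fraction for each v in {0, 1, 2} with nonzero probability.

Enumerate traces; 36 have nonzero weight after conditioning:
  (Y=0, W=0, U=2, X=0, Z=0) weight 4/231
  (Y=0, W=0, U=2, X=0, Z=1) weight 2/231
  (Y=0, W=0, U=2, X=1, Z=0) weight 2/231
  (Y=0, W=0, U=2, X=1, Z=1) weight 1/231
  (Y=0, W=0, U=2, X=2, Z=0) weight 2/231
  (Y=0, W=0, U=2, X=2, Z=1) weight 1/231
  (Y=0, W=1, U=2, X=0, Z=0) weight 4/231
  (Y=0, W=1, U=2, X=0, Z=1) weight 2/231
  (Y=1, W=0, U=1, X=0, Z=0) weight 1/77
  … 27 more
Group by Y:
  weight(Y=0) = 1/7
  weight(Y=1) = 3/14
Total weight = 1/7 + 3/14 = 5/14
P(Y=0 | obs) = 1/7 / 5/14 = 2/5
P(Y=1 | obs) = 3/14 / 5/14 = 3/5

P(Y=0) = 2/5, P(Y=1) = 3/5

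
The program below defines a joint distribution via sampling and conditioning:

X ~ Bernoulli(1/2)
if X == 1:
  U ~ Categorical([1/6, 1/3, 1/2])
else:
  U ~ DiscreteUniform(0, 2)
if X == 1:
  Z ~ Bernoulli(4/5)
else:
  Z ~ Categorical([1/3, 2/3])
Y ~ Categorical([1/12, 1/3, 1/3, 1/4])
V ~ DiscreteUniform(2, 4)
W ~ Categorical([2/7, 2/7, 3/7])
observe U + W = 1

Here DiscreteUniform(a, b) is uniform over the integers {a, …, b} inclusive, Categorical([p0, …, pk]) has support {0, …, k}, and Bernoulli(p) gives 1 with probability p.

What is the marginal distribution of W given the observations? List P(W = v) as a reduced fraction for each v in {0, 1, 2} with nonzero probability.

P(W=0) = 4/7, P(W=1) = 3/7

Enumerate traces; 96 have nonzero weight after conditioning:
  (X=0, U=0, Z=0, Y=0, V=2, W=1) weight 1/2268
  (X=0, U=0, Z=0, Y=0, V=3, W=1) weight 1/2268
  (X=0, U=0, Z=0, Y=0, V=4, W=1) weight 1/2268
  (X=0, U=0, Z=0, Y=1, V=2, W=1) weight 1/567
  (X=0, U=0, Z=0, Y=1, V=3, W=1) weight 1/567
  (X=0, U=0, Z=0, Y=1, V=4, W=1) weight 1/567
  (X=0, U=0, Z=0, Y=2, V=2, W=1) weight 1/567
  (X=0, U=0, Z=0, Y=2, V=3, W=1) weight 1/567
  (X=0, U=1, Z=0, Y=0, V=2, W=0) weight 1/2268
  … 87 more
Group by W:
  weight(W=0) = 2/21
  weight(W=1) = 1/14
Total weight = 2/21 + 1/14 = 1/6
P(W=0 | obs) = 2/21 / 1/6 = 4/7
P(W=1 | obs) = 1/14 / 1/6 = 3/7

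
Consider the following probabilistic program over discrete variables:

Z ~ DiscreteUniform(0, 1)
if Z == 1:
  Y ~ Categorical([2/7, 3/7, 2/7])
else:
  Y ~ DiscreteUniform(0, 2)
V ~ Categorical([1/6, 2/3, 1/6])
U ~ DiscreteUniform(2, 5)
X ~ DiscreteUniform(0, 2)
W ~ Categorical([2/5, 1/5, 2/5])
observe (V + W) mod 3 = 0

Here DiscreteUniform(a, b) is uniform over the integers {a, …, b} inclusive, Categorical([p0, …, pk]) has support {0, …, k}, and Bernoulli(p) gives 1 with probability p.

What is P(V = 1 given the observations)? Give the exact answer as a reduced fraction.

P(V = 1 | obs) = 8/11

Enumerate traces; 216 have nonzero weight after conditioning:
  (Z=0, Y=0, V=0, U=2, X=0, W=0) weight 1/1080
  (Z=0, Y=0, V=0, U=2, X=1, W=0) weight 1/1080
  (Z=0, Y=0, V=0, U=2, X=2, W=0) weight 1/1080
  (Z=0, Y=0, V=0, U=3, X=0, W=0) weight 1/1080
  (Z=0, Y=0, V=0, U=3, X=1, W=0) weight 1/1080
  (Z=0, Y=0, V=0, U=3, X=2, W=0) weight 1/1080
  (Z=0, Y=0, V=0, U=4, X=0, W=0) weight 1/1080
  (Z=0, Y=0, V=0, U=4, X=1, W=0) weight 1/1080
  (Z=0, Y=0, V=1, U=2, X=0, W=2) weight 1/270
  (Z=0, Y=0, V=2, U=2, X=0, W=1) weight 1/2160
  … 206 more
Group by V:
  weight(V=0) = 1/15
  weight(V=1) = 4/15
  weight(V=2) = 1/30
Total weight = 1/15 + 4/15 + 1/30 = 11/30
P(V=0 | obs) = 1/15 / 11/30 = 2/11
P(V=1 | obs) = 4/15 / 11/30 = 8/11
P(V=2 | obs) = 1/30 / 11/30 = 1/11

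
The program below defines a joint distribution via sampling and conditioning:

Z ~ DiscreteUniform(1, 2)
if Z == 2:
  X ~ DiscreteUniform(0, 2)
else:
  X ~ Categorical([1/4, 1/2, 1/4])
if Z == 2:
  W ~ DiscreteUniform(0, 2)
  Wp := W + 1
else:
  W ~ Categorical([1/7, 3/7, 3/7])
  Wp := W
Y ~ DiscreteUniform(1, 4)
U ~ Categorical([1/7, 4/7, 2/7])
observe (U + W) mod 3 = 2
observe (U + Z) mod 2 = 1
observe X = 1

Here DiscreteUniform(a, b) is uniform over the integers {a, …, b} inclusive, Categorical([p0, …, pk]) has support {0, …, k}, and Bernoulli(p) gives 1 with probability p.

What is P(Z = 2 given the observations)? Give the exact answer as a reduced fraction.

Enumerate traces; 12 have nonzero weight after conditioning:
  (Z=1, X=1, W=0, Y=1, U=2) weight 1/392
  (Z=1, X=1, W=0, Y=2, U=2) weight 1/392
  (Z=1, X=1, W=0, Y=3, U=2) weight 1/392
  (Z=1, X=1, W=0, Y=4, U=2) weight 1/392
  (Z=1, X=1, W=2, Y=1, U=0) weight 3/784
  (Z=1, X=1, W=2, Y=2, U=0) weight 3/784
  (Z=1, X=1, W=2, Y=3, U=0) weight 3/784
  (Z=1, X=1, W=2, Y=4, U=0) weight 3/784
  (Z=2, X=1, W=1, Y=1, U=1) weight 1/126
  … 3 more
Group by Z:
  weight(Z=1) = 5/196
  weight(Z=2) = 2/63
Total weight = 5/196 + 2/63 = 101/1764
P(Z=1 | obs) = 5/196 / 101/1764 = 45/101
P(Z=2 | obs) = 2/63 / 101/1764 = 56/101

P(Z = 2 | obs) = 56/101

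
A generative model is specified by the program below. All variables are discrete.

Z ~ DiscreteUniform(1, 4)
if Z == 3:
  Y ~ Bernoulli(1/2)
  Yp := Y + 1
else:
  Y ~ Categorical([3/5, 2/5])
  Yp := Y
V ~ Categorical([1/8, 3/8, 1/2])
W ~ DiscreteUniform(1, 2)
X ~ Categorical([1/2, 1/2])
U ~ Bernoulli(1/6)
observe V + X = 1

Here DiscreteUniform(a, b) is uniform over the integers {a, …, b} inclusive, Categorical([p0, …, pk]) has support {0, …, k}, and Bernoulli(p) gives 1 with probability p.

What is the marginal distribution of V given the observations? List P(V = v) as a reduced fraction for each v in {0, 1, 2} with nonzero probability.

P(V=0) = 1/4, P(V=1) = 3/4

Enumerate traces; 64 have nonzero weight after conditioning:
  (Z=1, Y=0, V=0, W=1, X=1, U=0) weight 1/256
  (Z=1, Y=0, V=0, W=1, X=1, U=1) weight 1/1280
  (Z=1, Y=0, V=0, W=2, X=1, U=0) weight 1/256
  (Z=1, Y=0, V=0, W=2, X=1, U=1) weight 1/1280
  (Z=1, Y=0, V=1, W=1, X=0, U=0) weight 3/256
  (Z=1, Y=0, V=1, W=1, X=0, U=1) weight 3/1280
  (Z=1, Y=0, V=1, W=2, X=0, U=0) weight 3/256
  (Z=1, Y=0, V=1, W=2, X=0, U=1) weight 3/1280
  … 56 more
Group by V:
  weight(V=0) = 1/16
  weight(V=1) = 3/16
Total weight = 1/16 + 3/16 = 1/4
P(V=0 | obs) = 1/16 / 1/4 = 1/4
P(V=1 | obs) = 3/16 / 1/4 = 3/4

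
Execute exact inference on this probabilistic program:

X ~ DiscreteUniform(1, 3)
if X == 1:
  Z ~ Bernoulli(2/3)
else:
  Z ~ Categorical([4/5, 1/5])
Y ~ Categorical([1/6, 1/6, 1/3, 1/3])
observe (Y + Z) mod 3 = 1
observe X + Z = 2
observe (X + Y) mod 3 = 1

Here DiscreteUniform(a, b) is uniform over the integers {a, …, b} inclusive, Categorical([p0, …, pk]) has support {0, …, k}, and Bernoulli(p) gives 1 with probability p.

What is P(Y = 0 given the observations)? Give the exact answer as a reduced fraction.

Enumerate traces; 2 have nonzero weight after conditioning:
  (X=1, Z=1, Y=0) weight 1/27
  (X=1, Z=1, Y=3) weight 2/27
Group by Y:
  weight(Y=0) = 1/27
  weight(Y=3) = 2/27
Total weight = 1/27 + 2/27 = 1/9
P(Y=0 | obs) = 1/27 / 1/9 = 1/3
P(Y=3 | obs) = 2/27 / 1/9 = 2/3

P(Y = 0 | obs) = 1/3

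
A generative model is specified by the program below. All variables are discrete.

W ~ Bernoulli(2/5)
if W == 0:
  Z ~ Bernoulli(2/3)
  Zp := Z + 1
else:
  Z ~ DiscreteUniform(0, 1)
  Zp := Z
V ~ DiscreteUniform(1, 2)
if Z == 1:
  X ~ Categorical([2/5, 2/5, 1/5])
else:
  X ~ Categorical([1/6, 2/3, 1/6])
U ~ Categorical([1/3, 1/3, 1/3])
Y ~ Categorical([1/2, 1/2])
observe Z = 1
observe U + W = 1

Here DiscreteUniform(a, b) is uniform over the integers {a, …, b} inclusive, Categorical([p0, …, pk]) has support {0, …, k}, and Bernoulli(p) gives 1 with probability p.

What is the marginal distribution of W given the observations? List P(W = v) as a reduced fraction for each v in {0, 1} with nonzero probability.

Enumerate traces; 24 have nonzero weight after conditioning:
  (W=0, Z=1, V=1, X=0, U=1, Y=0) weight 1/75
  (W=0, Z=1, V=1, X=0, U=1, Y=1) weight 1/75
  (W=0, Z=1, V=1, X=1, U=1, Y=0) weight 1/75
  (W=0, Z=1, V=1, X=1, U=1, Y=1) weight 1/75
  (W=0, Z=1, V=1, X=2, U=1, Y=0) weight 1/150
  (W=0, Z=1, V=1, X=2, U=1, Y=1) weight 1/150
  (W=0, Z=1, V=2, X=0, U=1, Y=0) weight 1/75
  (W=0, Z=1, V=2, X=0, U=1, Y=1) weight 1/75
  (W=1, Z=1, V=1, X=0, U=0, Y=0) weight 1/150
  … 15 more
Group by W:
  weight(W=0) = 2/15
  weight(W=1) = 1/15
Total weight = 2/15 + 1/15 = 1/5
P(W=0 | obs) = 2/15 / 1/5 = 2/3
P(W=1 | obs) = 1/15 / 1/5 = 1/3

P(W=0) = 2/3, P(W=1) = 1/3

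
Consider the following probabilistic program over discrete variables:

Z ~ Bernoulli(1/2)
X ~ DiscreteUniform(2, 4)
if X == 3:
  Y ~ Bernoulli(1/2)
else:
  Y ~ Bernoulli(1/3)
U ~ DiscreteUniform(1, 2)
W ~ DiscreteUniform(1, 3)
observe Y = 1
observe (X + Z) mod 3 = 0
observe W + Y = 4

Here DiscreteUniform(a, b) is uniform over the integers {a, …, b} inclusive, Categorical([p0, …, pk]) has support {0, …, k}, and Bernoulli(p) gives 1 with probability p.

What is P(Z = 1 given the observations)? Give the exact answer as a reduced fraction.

P(Z = 1 | obs) = 2/5

Enumerate traces; 4 have nonzero weight after conditioning:
  (Z=0, X=3, Y=1, U=1, W=3) weight 1/72
  (Z=0, X=3, Y=1, U=2, W=3) weight 1/72
  (Z=1, X=2, Y=1, U=1, W=3) weight 1/108
  (Z=1, X=2, Y=1, U=2, W=3) weight 1/108
Group by Z:
  weight(Z=0) = 1/36
  weight(Z=1) = 1/54
Total weight = 1/36 + 1/54 = 5/108
P(Z=0 | obs) = 1/36 / 5/108 = 3/5
P(Z=1 | obs) = 1/54 / 5/108 = 2/5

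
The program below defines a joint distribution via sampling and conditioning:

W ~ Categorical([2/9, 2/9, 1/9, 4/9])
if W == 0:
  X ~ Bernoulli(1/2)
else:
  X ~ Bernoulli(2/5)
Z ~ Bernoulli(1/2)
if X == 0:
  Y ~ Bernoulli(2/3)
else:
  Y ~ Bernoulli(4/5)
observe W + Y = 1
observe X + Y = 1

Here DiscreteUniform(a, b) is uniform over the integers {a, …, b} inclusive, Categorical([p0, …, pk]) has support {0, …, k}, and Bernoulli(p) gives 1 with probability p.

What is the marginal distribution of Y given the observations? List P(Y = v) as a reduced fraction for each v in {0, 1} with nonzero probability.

Enumerate traces; 4 have nonzero weight after conditioning:
  (W=0, X=0, Z=0, Y=1) weight 1/27
  (W=0, X=0, Z=1, Y=1) weight 1/27
  (W=1, X=1, Z=0, Y=0) weight 2/225
  (W=1, X=1, Z=1, Y=0) weight 2/225
Group by Y:
  weight(Y=0) = 4/225
  weight(Y=1) = 2/27
Total weight = 4/225 + 2/27 = 62/675
P(Y=0 | obs) = 4/225 / 62/675 = 6/31
P(Y=1 | obs) = 2/27 / 62/675 = 25/31

P(Y=0) = 6/31, P(Y=1) = 25/31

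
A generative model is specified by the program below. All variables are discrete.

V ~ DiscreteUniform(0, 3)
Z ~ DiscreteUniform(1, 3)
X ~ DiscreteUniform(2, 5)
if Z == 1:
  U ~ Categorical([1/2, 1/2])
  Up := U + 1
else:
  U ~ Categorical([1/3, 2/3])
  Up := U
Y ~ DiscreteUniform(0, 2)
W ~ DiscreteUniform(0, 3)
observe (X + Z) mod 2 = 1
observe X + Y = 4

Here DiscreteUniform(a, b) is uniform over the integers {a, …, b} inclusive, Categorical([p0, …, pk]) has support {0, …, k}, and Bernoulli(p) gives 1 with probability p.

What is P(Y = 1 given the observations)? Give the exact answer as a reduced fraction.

Enumerate traces; 160 have nonzero weight after conditioning:
  (V=0, Z=1, X=2, U=0, Y=2, W=0) weight 1/1152
  (V=0, Z=1, X=2, U=0, Y=2, W=1) weight 1/1152
  (V=0, Z=1, X=2, U=0, Y=2, W=2) weight 1/1152
  (V=0, Z=1, X=2, U=0, Y=2, W=3) weight 1/1152
  (V=0, Z=1, X=2, U=1, Y=2, W=0) weight 1/1152
  (V=0, Z=1, X=2, U=1, Y=2, W=1) weight 1/1152
  (V=0, Z=1, X=2, U=1, Y=2, W=2) weight 1/1152
  (V=0, Z=1, X=2, U=1, Y=2, W=3) weight 1/1152
  (V=0, Z=1, X=4, U=0, Y=0, W=0) weight 1/1152
  (V=0, Z=2, X=3, U=0, Y=1, W=0) weight 1/1728
  … 150 more
Group by Y:
  weight(Y=0) = 1/18
  weight(Y=1) = 1/36
  weight(Y=2) = 1/18
Total weight = 1/18 + 1/36 + 1/18 = 5/36
P(Y=0 | obs) = 1/18 / 5/36 = 2/5
P(Y=1 | obs) = 1/36 / 5/36 = 1/5
P(Y=2 | obs) = 1/18 / 5/36 = 2/5

P(Y = 1 | obs) = 1/5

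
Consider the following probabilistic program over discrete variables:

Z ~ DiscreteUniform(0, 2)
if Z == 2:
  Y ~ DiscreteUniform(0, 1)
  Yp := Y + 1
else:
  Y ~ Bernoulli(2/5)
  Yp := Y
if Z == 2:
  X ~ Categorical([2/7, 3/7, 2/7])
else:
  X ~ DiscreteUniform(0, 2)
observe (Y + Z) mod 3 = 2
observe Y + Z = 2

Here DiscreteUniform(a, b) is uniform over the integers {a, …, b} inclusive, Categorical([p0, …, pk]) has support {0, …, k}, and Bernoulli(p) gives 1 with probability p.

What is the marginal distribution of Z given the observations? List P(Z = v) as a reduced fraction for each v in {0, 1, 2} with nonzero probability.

P(Z=1) = 4/9, P(Z=2) = 5/9

Enumerate traces; 6 have nonzero weight after conditioning:
  (Z=1, Y=1, X=0) weight 2/45
  (Z=1, Y=1, X=1) weight 2/45
  (Z=1, Y=1, X=2) weight 2/45
  (Z=2, Y=0, X=0) weight 1/21
  (Z=2, Y=0, X=1) weight 1/14
  (Z=2, Y=0, X=2) weight 1/21
Group by Z:
  weight(Z=1) = 2/15
  weight(Z=2) = 1/6
Total weight = 2/15 + 1/6 = 3/10
P(Z=1 | obs) = 2/15 / 3/10 = 4/9
P(Z=2 | obs) = 1/6 / 3/10 = 5/9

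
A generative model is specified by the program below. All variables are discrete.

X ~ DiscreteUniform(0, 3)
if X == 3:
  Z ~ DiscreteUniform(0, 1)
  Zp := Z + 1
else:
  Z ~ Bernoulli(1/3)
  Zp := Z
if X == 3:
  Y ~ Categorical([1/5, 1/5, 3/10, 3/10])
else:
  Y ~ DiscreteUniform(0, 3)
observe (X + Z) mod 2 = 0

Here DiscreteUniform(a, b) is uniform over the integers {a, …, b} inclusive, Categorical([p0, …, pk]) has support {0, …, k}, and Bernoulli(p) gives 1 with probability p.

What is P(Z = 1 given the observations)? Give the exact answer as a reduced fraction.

Enumerate traces; 16 have nonzero weight after conditioning:
  (X=0, Z=0, Y=0) weight 1/24
  (X=0, Z=0, Y=1) weight 1/24
  (X=0, Z=0, Y=2) weight 1/24
  (X=0, Z=0, Y=3) weight 1/24
  (X=1, Z=1, Y=0) weight 1/48
  (X=1, Z=1, Y=1) weight 1/48
  (X=1, Z=1, Y=2) weight 1/48
  (X=1, Z=1, Y=3) weight 1/48
  … 8 more
Group by Z:
  weight(Z=0) = 1/3
  weight(Z=1) = 5/24
Total weight = 1/3 + 5/24 = 13/24
P(Z=0 | obs) = 1/3 / 13/24 = 8/13
P(Z=1 | obs) = 5/24 / 13/24 = 5/13

P(Z = 1 | obs) = 5/13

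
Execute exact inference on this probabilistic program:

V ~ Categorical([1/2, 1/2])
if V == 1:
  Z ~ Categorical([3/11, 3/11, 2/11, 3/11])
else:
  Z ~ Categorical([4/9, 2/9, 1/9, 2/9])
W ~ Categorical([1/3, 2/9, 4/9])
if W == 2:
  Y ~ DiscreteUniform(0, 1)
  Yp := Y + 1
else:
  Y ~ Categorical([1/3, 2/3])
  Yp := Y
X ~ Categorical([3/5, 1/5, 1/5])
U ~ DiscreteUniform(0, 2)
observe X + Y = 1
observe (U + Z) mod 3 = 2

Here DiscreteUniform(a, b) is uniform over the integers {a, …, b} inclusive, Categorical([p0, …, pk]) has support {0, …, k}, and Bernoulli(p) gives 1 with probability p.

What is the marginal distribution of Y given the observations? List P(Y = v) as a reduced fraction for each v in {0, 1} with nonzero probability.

P(Y=0) = 11/59, P(Y=1) = 48/59

Enumerate traces; 48 have nonzero weight after conditioning:
  (V=0, Z=0, W=0, Y=0, X=1, U=2) weight 2/1215
  (V=0, Z=0, W=0, Y=1, X=0, U=2) weight 4/405
  (V=0, Z=0, W=1, Y=0, X=1, U=2) weight 4/3645
  (V=0, Z=0, W=1, Y=1, X=0, U=2) weight 8/1215
  (V=0, Z=0, W=2, Y=0, X=1, U=2) weight 4/1215
  (V=0, Z=0, W=2, Y=1, X=0, U=2) weight 4/405
  (V=0, Z=1, W=0, Y=0, X=1, U=1) weight 1/1215
  (V=0, Z=1, W=0, Y=1, X=0, U=1) weight 2/405
  … 40 more
Group by Y:
  weight(Y=0) = 11/405
  weight(Y=1) = 16/135
Total weight = 11/405 + 16/135 = 59/405
P(Y=0 | obs) = 11/405 / 59/405 = 11/59
P(Y=1 | obs) = 16/135 / 59/405 = 48/59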